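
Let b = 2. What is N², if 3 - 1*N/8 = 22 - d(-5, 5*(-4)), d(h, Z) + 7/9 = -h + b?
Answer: 846400/81 ≈ 10449.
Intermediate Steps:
d(h, Z) = 11/9 - h (d(h, Z) = -7/9 + (-h + 2) = -7/9 + (2 - h) = 11/9 - h)
N = -920/9 (N = 24 - 8*(22 - (11/9 - 1*(-5))) = 24 - 8*(22 - (11/9 + 5)) = 24 - 8*(22 - 1*56/9) = 24 - 8*(22 - 56/9) = 24 - 8*142/9 = 24 - 1136/9 = -920/9 ≈ -102.22)
N² = (-920/9)² = 846400/81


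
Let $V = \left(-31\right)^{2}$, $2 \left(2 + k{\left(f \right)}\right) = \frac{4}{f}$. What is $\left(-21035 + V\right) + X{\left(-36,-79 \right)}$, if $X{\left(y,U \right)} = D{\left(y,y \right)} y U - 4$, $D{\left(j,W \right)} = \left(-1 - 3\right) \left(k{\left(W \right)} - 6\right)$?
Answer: $71562$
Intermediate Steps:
$k{\left(f \right)} = -2 + \frac{2}{f}$ ($k{\left(f \right)} = -2 + \frac{4 \frac{1}{f}}{2} = -2 + \frac{2}{f}$)
$D{\left(j,W \right)} = 32 - \frac{8}{W}$ ($D{\left(j,W \right)} = \left(-1 - 3\right) \left(\left(-2 + \frac{2}{W}\right) - 6\right) = - 4 \left(-8 + \frac{2}{W}\right) = 32 - \frac{8}{W}$)
$X{\left(y,U \right)} = -4 + U y \left(32 - \frac{8}{y}\right)$ ($X{\left(y,U \right)} = \left(32 - \frac{8}{y}\right) y U - 4 = y \left(32 - \frac{8}{y}\right) U - 4 = U y \left(32 - \frac{8}{y}\right) - 4 = -4 + U y \left(32 - \frac{8}{y}\right)$)
$V = 961$
$\left(-21035 + V\right) + X{\left(-36,-79 \right)} = \left(-21035 + 961\right) - \left(-628 - 91008\right) = -20074 + \left(-4 + 632 + 91008\right) = -20074 + 91636 = 71562$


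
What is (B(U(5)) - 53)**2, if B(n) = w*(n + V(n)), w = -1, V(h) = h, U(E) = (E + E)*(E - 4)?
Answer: 5329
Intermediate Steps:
U(E) = 2*E*(-4 + E) (U(E) = (2*E)*(-4 + E) = 2*E*(-4 + E))
B(n) = -2*n (B(n) = -(n + n) = -2*n)
(B(U(5)) - 53)**2 = (-4*5*(-4 + 5) - 53)**2 = (-4*5 - 53)**2 = (-2*10 - 53)**2 = (-20 - 53)**2 = (-73)**2 = 5329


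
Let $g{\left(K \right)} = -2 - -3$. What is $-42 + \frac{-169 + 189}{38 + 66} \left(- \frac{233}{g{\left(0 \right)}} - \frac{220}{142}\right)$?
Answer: $- \frac{12369}{142} \approx -87.106$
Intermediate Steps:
$g{\left(K \right)} = 1$ ($g{\left(K \right)} = -2 + 3 = 1$)
$-42 + \frac{-169 + 189}{38 + 66} \left(- \frac{233}{g{\left(0 \right)}} - \frac{220}{142}\right) = -42 + \frac{-169 + 189}{38 + 66} \left(- \frac{233}{1} - \frac{220}{142}\right) = -42 + \frac{20}{104} \left(\left(-233\right) 1 - \frac{110}{71}\right) = -42 + 20 \cdot \frac{1}{104} \left(-233 - \frac{110}{71}\right) = -42 + \frac{5}{26} \left(- \frac{16653}{71}\right) = -42 - \frac{6405}{142} = - \frac{12369}{142}$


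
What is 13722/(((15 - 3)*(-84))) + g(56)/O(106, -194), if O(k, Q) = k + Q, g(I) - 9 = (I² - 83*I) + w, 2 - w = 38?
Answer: 3581/924 ≈ 3.8755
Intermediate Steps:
w = -36 (w = 2 - 1*38 = 2 - 38 = -36)
g(I) = -27 + I² - 83*I (g(I) = 9 + ((I² - 83*I) - 36) = 9 + (-36 + I² - 83*I) = -27 + I² - 83*I)
O(k, Q) = Q + k
13722/(((15 - 3)*(-84))) + g(56)/O(106, -194) = 13722/(((15 - 3)*(-84))) + (-27 + 56² - 83*56)/(-194 + 106) = 13722/((12*(-84))) + (-27 + 3136 - 4648)/(-88) = 13722/(-1008) - 1539*(-1/88) = 13722*(-1/1008) + 1539/88 = -2287/168 + 1539/88 = 3581/924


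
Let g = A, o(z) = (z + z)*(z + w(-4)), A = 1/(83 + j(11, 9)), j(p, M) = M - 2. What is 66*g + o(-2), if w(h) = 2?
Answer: 11/15 ≈ 0.73333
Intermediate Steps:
j(p, M) = -2 + M
A = 1/90 (A = 1/(83 + (-2 + 9)) = 1/(83 + 7) = 1/90 ≈ 0.011111)
o(z) = 2*z*(2 + z) (o(z) = (z + z)*(z + 2) = (2*z)*(2 + z) = 2*z*(2 + z))
g = 1/90 ≈ 0.011111
66*g + o(-2) = 66*(1/90) + 2*(-2)*(2 - 2) = 11/15 + 2*(-2)*0 = 11/15 + 0 = 11/15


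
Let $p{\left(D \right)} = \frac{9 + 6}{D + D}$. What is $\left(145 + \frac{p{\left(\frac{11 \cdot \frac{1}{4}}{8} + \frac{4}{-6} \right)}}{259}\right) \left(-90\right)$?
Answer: $- \frac{104713650}{8029} \approx -13042.0$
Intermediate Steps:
$p{\left(D \right)} = \frac{15}{2 D}$
$\left(145 + \frac{p{\left(\frac{11 \cdot \frac{1}{4}}{8} + \frac{4}{-6} \right)}}{259}\right) \left(-90\right) = \left(145 + \frac{\frac{15}{2} \frac{1}{\frac{11 \cdot \frac{1}{4}}{8} + \frac{4}{-6}}}{259}\right) \left(-90\right) = \left(145 + \frac{15}{2 \left(11 \cdot \frac{1}{4} \cdot \frac{1}{8} + 4 \left(- \frac{1}{6}\right)\right)} \frac{1}{259}\right) \left(-90\right) = \left(145 + \frac{15}{2 \left(\frac{11}{4} \cdot \frac{1}{8} - \frac{2}{3}\right)} \frac{1}{259}\right) \left(-90\right) = \left(145 + \frac{15}{2 \left(\frac{11}{32} - \frac{2}{3}\right)} \frac{1}{259}\right) \left(-90\right) = \left(145 + \frac{15}{2 \left(- \frac{31}{96}\right)} \frac{1}{259}\right) \left(-90\right) = \left(145 + \frac{15}{2} \left(- \frac{96}{31}\right) \frac{1}{259}\right) \left(-90\right) = \left(145 - \frac{720}{8029}\right) \left(-90\right) = \frac{1163485}{8029} \left(-90\right) = - \frac{104713650}{8029}$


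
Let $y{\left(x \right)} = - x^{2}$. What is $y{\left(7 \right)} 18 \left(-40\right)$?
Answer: $35280$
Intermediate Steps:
$y{\left(7 \right)} 18 \left(-40\right) = - 7^{2} \cdot 18 \left(-40\right) = \left(-1\right) 49 \cdot 18 \left(-40\right) = \left(-49\right) 18 \left(-40\right) = \left(-882\right) \left(-40\right) = 35280$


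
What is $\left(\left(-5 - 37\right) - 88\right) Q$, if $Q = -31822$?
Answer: $4136860$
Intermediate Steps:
$\left(\left(-5 - 37\right) - 88\right) Q = \left(\left(-5 - 37\right) - 88\right) \left(-31822\right) = \left(-42 - 88\right) \left(-31822\right) = \left(-130\right) \left(-31822\right) = 4136860$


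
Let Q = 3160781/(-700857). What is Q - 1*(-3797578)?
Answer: 2661555963565/700857 ≈ 3.7976e+6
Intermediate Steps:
Q = -3160781/700857 (Q = 3160781*(-1/700857) = -3160781/700857 ≈ -4.5099)
Q - 1*(-3797578) = -3160781/700857 - 1*(-3797578) = -3160781/700857 + 3797578 = 2661555963565/700857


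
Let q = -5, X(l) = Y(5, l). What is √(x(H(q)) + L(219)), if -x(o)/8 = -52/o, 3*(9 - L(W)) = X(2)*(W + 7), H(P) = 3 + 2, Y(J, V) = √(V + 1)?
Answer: √(20745 - 16950*√3)/15 ≈ 6.1872*I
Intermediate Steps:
Y(J, V) = √(1 + V)
X(l) = √(1 + l)
H(P) = 5
L(W) = 9 - √3*(7 + W)/3 (L(W) = 9 - √(1 + 2)*(W + 7)/3 = 9 - √3*(7 + W)/3)
x(o) = 416/o (x(o) = -(-416)/o = 416/o)
√(x(H(q)) + L(219)) = √(416/5 + (9 - 7*√3/3 - ⅓*219*√3)) = √(416*(⅕) + (9 - 7*√3/3 - 73*√3)) = √(416/5 + (9 - 226*√3/3)) = √(461/5 - 226*√3/3)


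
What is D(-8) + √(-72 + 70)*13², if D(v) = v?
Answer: -8 + 169*I*√2 ≈ -8.0 + 239.0*I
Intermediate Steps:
D(-8) + √(-72 + 70)*13² = -8 + √(-72 + 70)*13² = -8 + √(-2)*169 = -8 + (I*√2)*169 = -8 + 169*I*√2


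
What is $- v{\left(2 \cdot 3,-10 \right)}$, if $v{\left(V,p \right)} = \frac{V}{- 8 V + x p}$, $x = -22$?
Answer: $- \frac{3}{86} \approx -0.034884$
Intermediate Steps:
$v{\left(V,p \right)} = \frac{V}{- 22 p - 8 V}$ ($v{\left(V,p \right)} = \frac{V}{- 8 V - 22 p} = \frac{V}{- 22 p - 8 V}$)
$- v{\left(2 \cdot 3,-10 \right)} = - \frac{\left(-1\right) 2 \cdot 3}{8 \cdot 2 \cdot 3 + 22 \left(-10\right)} = - \frac{\left(-1\right) 6}{8 \cdot 6 - 220} = - \frac{\left(-1\right) 6}{48 - 220} = - \frac{\left(-1\right) 6}{-172} = - \frac{\left(-1\right) 6 \left(-1\right)}{172} = \left(-1\right) \frac{3}{86} = - \frac{3}{86}$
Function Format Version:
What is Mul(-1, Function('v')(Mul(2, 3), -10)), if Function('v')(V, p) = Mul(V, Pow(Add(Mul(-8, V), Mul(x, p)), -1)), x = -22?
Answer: Rational(-3, 86) ≈ -0.034884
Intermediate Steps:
Function('v')(V, p) = Mul(V, Pow(Add(Mul(-22, p), Mul(-8, V)), -1)) (Function('v')(V, p) = Mul(V, Pow(Add(Mul(-8, V), Mul(-22, p)), -1)) = Mul(V, Pow(Add(Mul(-22, p), Mul(-8, V)), -1)))
Mul(-1, Function('v')(Mul(2, 3), -10)) = Mul(-1, Mul(-1, Mul(2, 3), Pow(Add(Mul(8, Mul(2, 3)), Mul(22, -10)), -1))) = Mul(-1, Mul(-1, 6, Pow(Add(Mul(8, 6), -220), -1))) = Mul(-1, Mul(-1, 6, Pow(Add(48, -220), -1))) = Mul(-1, Mul(-1, 6, Pow(-172, -1))) = Mul(-1, Mul(-1, 6, Rational(-1, 172))) = Mul(-1, Rational(3, 86)) = Rational(-3, 86)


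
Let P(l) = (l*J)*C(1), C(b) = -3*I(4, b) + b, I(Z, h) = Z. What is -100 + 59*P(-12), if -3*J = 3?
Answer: -7888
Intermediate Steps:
J = -1 (J = -⅓*3 = -1)
C(b) = -12 + b (C(b) = -3*4 + b = -12 + b)
P(l) = 11*l (P(l) = (l*(-1))*(-12 + 1) = -l*(-11) = 11*l)
-100 + 59*P(-12) = -100 + 59*(11*(-12)) = -100 + 59*(-132) = -100 - 7788 = -7888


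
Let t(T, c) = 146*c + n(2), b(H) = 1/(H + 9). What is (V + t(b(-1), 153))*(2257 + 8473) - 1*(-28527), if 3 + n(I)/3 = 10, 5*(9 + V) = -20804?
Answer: 195198643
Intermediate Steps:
V = -20849/5 (V = -9 + (⅕)*(-20804) = -9 - 20804/5 = -20849/5 ≈ -4169.8)
n(I) = 21 (n(I) = -9 + 3*10 = -9 + 30 = 21)
b(H) = 1/(9 + H)
t(T, c) = 21 + 146*c (t(T, c) = 146*c + 21 = 21 + 146*c)
(V + t(b(-1), 153))*(2257 + 8473) - 1*(-28527) = (-20849/5 + (21 + 146*153))*(2257 + 8473) - 1*(-28527) = (-20849/5 + (21 + 22338))*10730 + 28527 = (-20849/5 + 22359)*10730 + 28527 = (90946/5)*10730 + 28527 = 195170116 + 28527 = 195198643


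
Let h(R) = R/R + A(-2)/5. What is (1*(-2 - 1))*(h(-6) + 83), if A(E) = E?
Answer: -1254/5 ≈ -250.80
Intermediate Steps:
h(R) = ⅗ (h(R) = R/R - 2/5 = 1 - 2*⅕ = 1 - ⅖ = ⅗)
(1*(-2 - 1))*(h(-6) + 83) = (1*(-2 - 1))*(⅗ + 83) = (1*(-3))*(418/5) = -3*418/5 = -1254/5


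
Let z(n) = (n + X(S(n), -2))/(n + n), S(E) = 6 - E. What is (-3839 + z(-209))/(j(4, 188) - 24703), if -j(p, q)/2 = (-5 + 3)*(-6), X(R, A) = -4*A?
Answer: 1604501/10335886 ≈ 0.15524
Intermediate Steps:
z(n) = (8 + n)/(2*n) (z(n) = (n - 4*(-2))/(n + n) = (n + 8)/((2*n)) = (8 + n)*(1/(2*n)) = (8 + n)/(2*n))
j(p, q) = -24 (j(p, q) = -2*(-5 + 3)*(-6) = -(-4)*(-6) = -2*12 = -24)
(-3839 + z(-209))/(j(4, 188) - 24703) = (-3839 + (½)*(8 - 209)/(-209))/(-24 - 24703) = (-3839 + (½)*(-1/209)*(-201))/(-24727) = (-3839 + 201/418)*(-1/24727) = -1604501/418*(-1/24727) = 1604501/10335886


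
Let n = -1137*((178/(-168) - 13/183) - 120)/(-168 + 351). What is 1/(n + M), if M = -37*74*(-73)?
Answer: 104188/20902884001 ≈ 4.9844e-6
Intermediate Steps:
M = 199874 (M = -2738*(-73) = 199874)
n = 78411689/104188 (n = -1137*((178*(-1/168) - 13*1/183) - 120)/183 = -1137*((-89/84 - 13/183) - 120)/183 = -1137*(-1931/1708 - 120)/183 = -(-235235067)/(1708*183) = -1137*(-206891/312564) = 78411689/104188 ≈ 752.60)
1/(n + M) = 1/(78411689/104188 + 199874) = 1/(20902884001/104188) = 104188/20902884001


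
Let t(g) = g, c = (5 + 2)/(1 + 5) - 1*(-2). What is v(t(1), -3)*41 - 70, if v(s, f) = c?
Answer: 359/6 ≈ 59.833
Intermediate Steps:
c = 19/6 (c = 7/6 + 2 = 19/6 ≈ 3.1667)
v(s, f) = 19/6
v(t(1), -3)*41 - 70 = (19/6)*41 - 70 = 779/6 - 70 = 359/6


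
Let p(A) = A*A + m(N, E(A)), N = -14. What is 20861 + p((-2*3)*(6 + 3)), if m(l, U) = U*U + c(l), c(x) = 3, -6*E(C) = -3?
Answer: 95121/4 ≈ 23780.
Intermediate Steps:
E(C) = ½ (E(C) = -⅙*(-3) = ½)
m(l, U) = 3 + U² (m(l, U) = U*U + 3 = U² + 3 = 3 + U²)
p(A) = 13/4 + A² (p(A) = A*A + (3 + (½)²) = A² + (3 + ¼) = A² + 13/4 = 13/4 + A²)
20861 + p((-2*3)*(6 + 3)) = 20861 + (13/4 + ((-2*3)*(6 + 3))²) = 20861 + (13/4 + (-6*9)²) = 20861 + (13/4 + (-54)²) = 20861 + (13/4 + 2916) = 20861 + 11677/4 = 95121/4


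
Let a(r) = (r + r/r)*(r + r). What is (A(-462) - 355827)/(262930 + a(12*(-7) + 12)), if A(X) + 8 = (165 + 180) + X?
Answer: -177976/136577 ≈ -1.3031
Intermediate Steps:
A(X) = 337 + X (A(X) = -8 + ((165 + 180) + X) = -8 + (345 + X) = 337 + X)
a(r) = 2*r*(1 + r) (a(r) = (r + 1)*(2*r) = (1 + r)*(2*r) = 2*r*(1 + r))
(A(-462) - 355827)/(262930 + a(12*(-7) + 12)) = ((337 - 462) - 355827)/(262930 + 2*(12*(-7) + 12)*(1 + (12*(-7) + 12))) = (-125 - 355827)/(262930 + 2*(-84 + 12)*(1 + (-84 + 12))) = -355952/(262930 + 2*(-72)*(1 - 72)) = -355952/(262930 + 2*(-72)*(-71)) = -355952/(262930 + 10224) = -355952/273154 = -355952*1/273154 = -177976/136577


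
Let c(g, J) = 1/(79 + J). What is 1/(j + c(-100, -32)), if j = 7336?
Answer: 47/344793 ≈ 0.00013631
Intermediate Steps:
1/(j + c(-100, -32)) = 1/(7336 + 1/(79 - 32)) = 1/(7336 + 1/47) = 1/(344793/47) = 47/344793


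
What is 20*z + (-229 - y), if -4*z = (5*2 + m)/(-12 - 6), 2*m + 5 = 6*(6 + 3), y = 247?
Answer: -5597/12 ≈ -466.42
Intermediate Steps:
m = 49/2 (m = -5/2 + (6*(6 + 3))/2 = -5/2 + (6*9)/2 = -5/2 + (½)*54 = -5/2 + 27 = 49/2 ≈ 24.500)
z = 23/48 (z = -(5*2 + 49/2)/(4*(-12 - 6)) = -(10 + 49/2)/(4*(-18)) = -69*(-1)/(8*18) = -¼*(-23/12) = 23/48 ≈ 0.47917)
20*z + (-229 - y) = 20*(23/48) + (-229 - 1*247) = 115/12 + (-229 - 247) = 115/12 - 476 = -5597/12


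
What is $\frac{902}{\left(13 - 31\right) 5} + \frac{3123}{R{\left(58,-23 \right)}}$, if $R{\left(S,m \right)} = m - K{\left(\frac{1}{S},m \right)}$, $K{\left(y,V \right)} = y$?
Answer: $- \frac{583541}{4005} \approx -145.7$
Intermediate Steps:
$R{\left(S,m \right)} = m - \frac{1}{S}$
$\frac{902}{\left(13 - 31\right) 5} + \frac{3123}{R{\left(58,-23 \right)}} = \frac{902}{\left(13 - 31\right) 5} + \frac{3123}{-23 - \frac{1}{58}} = \frac{902}{\left(-18\right) 5} + \frac{3123}{-23 - \frac{1}{58}} = \frac{902}{-90} + \frac{3123}{-23 - \frac{1}{58}} = 902 \left(- \frac{1}{90}\right) + \frac{3123}{- \frac{1335}{58}} = - \frac{451}{45} + 3123 \left(- \frac{58}{1335}\right) = - \frac{451}{45} - \frac{60378}{445} = - \frac{583541}{4005}$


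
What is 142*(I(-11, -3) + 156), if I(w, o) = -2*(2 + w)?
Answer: 24708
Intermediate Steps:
I(w, o) = -4 - 2*w
142*(I(-11, -3) + 156) = 142*((-4 - 2*(-11)) + 156) = 142*((-4 + 22) + 156) = 142*(18 + 156) = 142*174 = 24708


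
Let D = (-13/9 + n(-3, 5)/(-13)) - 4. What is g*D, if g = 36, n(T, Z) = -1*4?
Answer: -2404/13 ≈ -184.92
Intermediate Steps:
n(T, Z) = -4
D = -601/117 (D = (-13/9 - 4/(-13)) - 4 = (-13*⅑ - 4*(-1/13)) - 4 = (-13/9 + 4/13) - 4 = -133/117 - 4 = -601/117 ≈ -5.1367)
g*D = 36*(-601/117) = -2404/13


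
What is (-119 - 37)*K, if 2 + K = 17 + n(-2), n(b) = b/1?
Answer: -2028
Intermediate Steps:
n(b) = b (n(b) = b*1 = b)
K = 13 (K = -2 + (17 - 2) = -2 + 15 = 13)
(-119 - 37)*K = (-119 - 37)*13 = -156*13 = -2028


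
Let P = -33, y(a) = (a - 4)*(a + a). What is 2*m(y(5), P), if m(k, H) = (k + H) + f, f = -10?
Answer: -66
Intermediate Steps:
y(a) = 2*a*(-4 + a) (y(a) = (-4 + a)*(2*a) = 2*a*(-4 + a))
m(k, H) = -10 + H + k (m(k, H) = (k + H) - 10 = (H + k) - 10 = -10 + H + k)
2*m(y(5), P) = 2*(-10 - 33 + 2*5*(-4 + 5)) = 2*(-10 - 33 + 2*5*1) = 2*(-10 - 33 + 10) = 2*(-33) = -66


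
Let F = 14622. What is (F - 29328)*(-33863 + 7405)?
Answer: 389091348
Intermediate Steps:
(F - 29328)*(-33863 + 7405) = (14622 - 29328)*(-33863 + 7405) = -14706*(-26458) = 389091348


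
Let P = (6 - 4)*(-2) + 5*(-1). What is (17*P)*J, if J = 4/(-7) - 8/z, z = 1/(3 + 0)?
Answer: 26316/7 ≈ 3759.4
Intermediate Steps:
z = ⅓ (z = 1/3 = ⅓ ≈ 0.33333)
J = -172/7 (J = 4/(-7) - 8/⅓ = 4*(-⅐) - 8*3 = -4/7 - 24 = -172/7 ≈ -24.571)
P = -9 (P = 2*(-2) - 5 = -4 - 5 = -9)
(17*P)*J = (17*(-9))*(-172/7) = -153*(-172/7) = 26316/7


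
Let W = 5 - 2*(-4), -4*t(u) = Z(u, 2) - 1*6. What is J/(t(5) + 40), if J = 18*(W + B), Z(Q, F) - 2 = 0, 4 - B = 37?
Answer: -360/41 ≈ -8.7805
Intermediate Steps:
B = -33 (B = 4 - 1*37 = 4 - 37 = -33)
Z(Q, F) = 2 (Z(Q, F) = 2 + 0 = 2)
t(u) = 1 (t(u) = -(2 - 1*6)/4 = -(2 - 6)/4 = -¼*(-4) = 1)
W = 13 (W = 5 + 8 = 13)
J = -360 (J = 18*(13 - 33) = 18*(-20) = -360)
J/(t(5) + 40) = -360/(1 + 40) = -360/41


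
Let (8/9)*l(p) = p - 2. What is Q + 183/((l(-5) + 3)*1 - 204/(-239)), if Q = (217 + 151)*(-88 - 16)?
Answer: -98207768/2563 ≈ -38318.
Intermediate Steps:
l(p) = -9/4 + 9*p/8 (l(p) = 9*(p - 2)/8 = 9*(-2 + p)/8 = -9/4 + 9*p/8)
Q = -38272 (Q = 368*(-104) = -38272)
Q + 183/((l(-5) + 3)*1 - 204/(-239)) = -38272 + 183/(((-9/4 + (9/8)*(-5)) + 3)*1 - 204/(-239)) = -38272 + 183/(((-9/4 - 45/8) + 3)*1 - 204*(-1/239)) = -38272 + 183/((-63/8 + 3)*1 + 204/239) = -38272 + 183/(-39/8*1 + 204/239) = -38272 + 183/(-39/8 + 204/239) = -38272 + 183/(-7689/1912) = -38272 - 1912/7689*183 = -38272 - 116632/2563 = -98207768/2563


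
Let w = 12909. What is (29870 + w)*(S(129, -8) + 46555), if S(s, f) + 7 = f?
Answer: 1990934660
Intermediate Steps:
S(s, f) = -7 + f
(29870 + w)*(S(129, -8) + 46555) = (29870 + 12909)*((-7 - 8) + 46555) = 42779*(-15 + 46555) = 42779*46540 = 1990934660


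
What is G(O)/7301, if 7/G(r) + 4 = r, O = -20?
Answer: -1/25032 ≈ -3.9949e-5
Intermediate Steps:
G(r) = 7/(-4 + r)
G(O)/7301 = (7/(-4 - 20))/7301 = (7/(-24))*(1/7301) = (7*(-1/24))*(1/7301) = -7/24*1/7301 = -1/25032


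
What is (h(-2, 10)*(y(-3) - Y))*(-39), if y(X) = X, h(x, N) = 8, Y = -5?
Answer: -624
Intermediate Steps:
(h(-2, 10)*(y(-3) - Y))*(-39) = (8*(-3 - 1*(-5)))*(-39) = (8*(-3 + 5))*(-39) = (8*2)*(-39) = 16*(-39) = -624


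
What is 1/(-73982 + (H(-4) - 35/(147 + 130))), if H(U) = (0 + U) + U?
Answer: -277/20495265 ≈ -1.3515e-5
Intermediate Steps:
H(U) = 2*U (H(U) = U + U = 2*U)
1/(-73982 + (H(-4) - 35/(147 + 130))) = 1/(-73982 + (2*(-4) - 35/(147 + 130))) = 1/(-73982 + (-8 - 35/277)) = 1/(-73982 - 2251/277) = 1/(-20495265/277) = -277/20495265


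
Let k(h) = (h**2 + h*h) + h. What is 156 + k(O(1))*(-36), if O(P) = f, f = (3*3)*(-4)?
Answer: -91860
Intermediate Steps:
f = -36 (f = 9*(-4) = -36)
O(P) = -36
k(h) = h + 2*h**2 (k(h) = (h**2 + h**2) + h = 2*h**2 + h = h + 2*h**2)
156 + k(O(1))*(-36) = 156 - 36*(1 + 2*(-36))*(-36) = 156 - 36*(1 - 72)*(-36) = 156 - 36*(-71)*(-36) = 156 + 2556*(-36) = 156 - 92016 = -91860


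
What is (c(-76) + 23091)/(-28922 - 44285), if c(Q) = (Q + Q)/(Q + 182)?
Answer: -1223747/3879971 ≈ -0.31540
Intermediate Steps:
c(Q) = 2*Q/(182 + Q) (c(Q) = (2*Q)/(182 + Q) = 2*Q/(182 + Q))
(c(-76) + 23091)/(-28922 - 44285) = (2*(-76)/(182 - 76) + 23091)/(-28922 - 44285) = (2*(-76)/106 + 23091)/(-73207) = (2*(-76)*(1/106) + 23091)*(-1/73207) = (-76/53 + 23091)*(-1/73207) = (1223747/53)*(-1/73207) = -1223747/3879971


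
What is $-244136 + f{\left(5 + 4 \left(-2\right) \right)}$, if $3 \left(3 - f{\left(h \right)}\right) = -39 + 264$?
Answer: $-244208$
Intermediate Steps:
$f{\left(h \right)} = -72$ ($f{\left(h \right)} = 3 - \frac{-39 + 264}{3} = 3 - 75 = -72$)
$-244136 + f{\left(5 + 4 \left(-2\right) \right)} = -244136 - 72 = -244208$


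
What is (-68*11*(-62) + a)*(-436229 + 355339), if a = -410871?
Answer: 29484000550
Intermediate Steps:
(-68*11*(-62) + a)*(-436229 + 355339) = (-68*11*(-62) - 410871)*(-436229 + 355339) = (-748*(-62) - 410871)*(-80890) = (46376 - 410871)*(-80890) = -364495*(-80890) = 29484000550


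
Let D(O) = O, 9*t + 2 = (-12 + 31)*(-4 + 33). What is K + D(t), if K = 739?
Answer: 800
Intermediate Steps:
t = 61 (t = -2/9 + ((-12 + 31)*(-4 + 33))/9 = -2/9 + (19*29)/9 = -2/9 + (⅑)*551 = -2/9 + 551/9 = 61)
K + D(t) = 739 + 61 = 800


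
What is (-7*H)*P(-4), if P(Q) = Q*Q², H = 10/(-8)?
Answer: -560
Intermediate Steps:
H = -5/4 (H = 10*(-⅛) = -5/4 ≈ -1.2500)
P(Q) = Q³
(-7*H)*P(-4) = -7*(-5/4)*(-4)³ = (35/4)*(-64) = -560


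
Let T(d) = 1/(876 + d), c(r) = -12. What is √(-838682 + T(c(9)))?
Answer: I*√4347727482/72 ≈ 915.8*I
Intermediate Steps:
√(-838682 + T(c(9))) = √(-838682 + 1/(876 - 12)) = √(-838682 + 1/864) = √(-724621247/864) = I*√4347727482/72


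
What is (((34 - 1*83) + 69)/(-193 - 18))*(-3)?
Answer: 60/211 ≈ 0.28436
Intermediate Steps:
(((34 - 1*83) + 69)/(-193 - 18))*(-3) = (((34 - 83) + 69)/(-211))*(-3) = ((-49 + 69)*(-1/211))*(-3) = (20*(-1/211))*(-3) = -20/211*(-3) = 60/211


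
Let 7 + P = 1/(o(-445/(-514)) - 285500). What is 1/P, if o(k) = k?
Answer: -146746555/1027226399 ≈ -0.14286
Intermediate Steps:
P = -1027226399/146746555 (P = -7 + 1/(-445/(-514) - 285500) = -7 + 1/(-445*(-1/514) - 285500) = -7 + 1/(445/514 - 285500) = -7 + 1/(-146746555/514) = -7 - 514/146746555 = -1027226399/146746555 ≈ -7.0000)
1/P = 1/(-1027226399/146746555) = -146746555/1027226399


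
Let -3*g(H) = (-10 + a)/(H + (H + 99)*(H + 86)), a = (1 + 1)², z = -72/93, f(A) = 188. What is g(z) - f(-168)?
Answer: -756148763/4022073 ≈ -188.00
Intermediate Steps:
z = -24/31 (z = -72*1/93 = -24/31 ≈ -0.77419)
a = 4 (a = 2² = 4)
g(H) = 2/(H + (86 + H)*(99 + H)) (g(H) = -(-10 + 4)/(3*(H + (H + 99)*(H + 86))) = -(-2)/(H + (99 + H)*(86 + H)) = -(-2)/(H + (86 + H)*(99 + H)) = 2/(H + (86 + H)*(99 + H)))
g(z) - f(-168) = 2/(8514 + (-24/31)² + 186*(-24/31)) - 1*188 = 2/(8514 + 576/961 - 144) - 188 = 2/(8044146/961) - 188 = 2*(961/8044146) - 188 = 961/4022073 - 188 = -756148763/4022073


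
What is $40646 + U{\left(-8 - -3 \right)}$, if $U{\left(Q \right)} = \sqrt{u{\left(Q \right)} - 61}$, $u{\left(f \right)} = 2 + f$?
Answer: $40646 + 8 i \approx 40646.0 + 8.0 i$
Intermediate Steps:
$U{\left(Q \right)} = \sqrt{-59 + Q}$ ($U{\left(Q \right)} = \sqrt{\left(2 + Q\right) - 61} = \sqrt{-59 + Q}$)
$40646 + U{\left(-8 - -3 \right)} = 40646 + \sqrt{-59 - 5} = 40646 + \sqrt{-64} = 40646 + 8 i$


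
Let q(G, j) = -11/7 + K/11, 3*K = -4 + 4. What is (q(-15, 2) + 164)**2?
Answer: 1292769/49 ≈ 26383.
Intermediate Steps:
K = 0 (K = (-4 + 4)/3 = (1/3)*0 = 0)
q(G, j) = -11/7 (q(G, j) = -11/7 + 0/11 = -11*1/7 + 0*(1/11) = -11/7 + 0 = -11/7)
(q(-15, 2) + 164)**2 = (-11/7 + 164)**2 = (1137/7)**2 = 1292769/49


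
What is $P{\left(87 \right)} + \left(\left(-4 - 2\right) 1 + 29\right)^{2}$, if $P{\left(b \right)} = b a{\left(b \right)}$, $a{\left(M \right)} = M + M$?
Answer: $15667$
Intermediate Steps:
$a{\left(M \right)} = 2 M$
$P{\left(b \right)} = 2 b^{2}$ ($P{\left(b \right)} = b 2 b = 2 b^{2}$)
$P{\left(87 \right)} + \left(\left(-4 - 2\right) 1 + 29\right)^{2} = 2 \cdot 87^{2} + \left(\left(-4 - 2\right) 1 + 29\right)^{2} = 2 \cdot 7569 + \left(\left(-6\right) 1 + 29\right)^{2} = 15138 + \left(-6 + 29\right)^{2} = 15138 + 23^{2} = 15138 + 529 = 15667$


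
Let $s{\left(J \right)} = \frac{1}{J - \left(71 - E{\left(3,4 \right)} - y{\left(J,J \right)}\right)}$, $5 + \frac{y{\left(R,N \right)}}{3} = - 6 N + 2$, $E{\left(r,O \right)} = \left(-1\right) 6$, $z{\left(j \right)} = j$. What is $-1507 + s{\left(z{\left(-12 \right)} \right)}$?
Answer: $- \frac{177825}{118} \approx -1507.0$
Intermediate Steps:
$E{\left(r,O \right)} = -6$
$y{\left(R,N \right)} = -9 - 18 N$ ($y{\left(R,N \right)} = -15 + 3 \left(- 6 N + 2\right) = -15 + 3 \left(2 - 6 N\right) = -15 - \left(-6 + 18 N\right) = -9 - 18 N$)
$s{\left(J \right)} = \frac{1}{-86 - 17 J}$ ($s{\left(J \right)} = \frac{1}{J - \left(86 + 18 J\right)} = \frac{1}{-86 - 17 J}$)
$-1507 + s{\left(z{\left(-12 \right)} \right)} = -1507 - \frac{1}{86 + 17 \left(-12\right)} = -1507 - \frac{1}{86 - 204} = -1507 - \frac{1}{-118} = -1507 - - \frac{1}{118} = -1507 + \frac{1}{118} = - \frac{177825}{118}$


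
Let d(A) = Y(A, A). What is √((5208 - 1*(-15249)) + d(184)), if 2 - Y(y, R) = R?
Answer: 5*√811 ≈ 142.39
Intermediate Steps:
Y(y, R) = 2 - R
d(A) = 2 - A
√((5208 - 1*(-15249)) + d(184)) = √((5208 - 1*(-15249)) + (2 - 1*184)) = √((5208 + 15249) + (2 - 184)) = √(20457 - 182) = √20275 = 5*√811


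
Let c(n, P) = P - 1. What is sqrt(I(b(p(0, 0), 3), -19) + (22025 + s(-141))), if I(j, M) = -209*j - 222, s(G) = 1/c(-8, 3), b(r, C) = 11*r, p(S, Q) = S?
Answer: sqrt(87214)/2 ≈ 147.66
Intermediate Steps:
c(n, P) = -1 + P
s(G) = 1/2 (s(G) = 1/(-1 + 3) = 1/2)
I(j, M) = -222 - 209*j
sqrt(I(b(p(0, 0), 3), -19) + (22025 + s(-141))) = sqrt((-222 - 2299*0) + (22025 + 1/2)) = sqrt((-222 - 209*0) + 44051/2) = sqrt((-222 + 0) + 44051/2) = sqrt(-222 + 44051/2) = sqrt(43607/2) = sqrt(87214)/2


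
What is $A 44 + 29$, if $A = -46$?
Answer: $-1995$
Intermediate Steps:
$A 44 + 29 = \left(-46\right) 44 + 29 = -2024 + 29 = -1995$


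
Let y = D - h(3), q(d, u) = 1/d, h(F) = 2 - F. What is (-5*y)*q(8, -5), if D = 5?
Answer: -15/4 ≈ -3.7500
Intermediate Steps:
y = 6 (y = 5 - (2 - 1*3) = 5 - (2 - 3) = 5 - 1*(-1) = 5 + 1 = 6)
(-5*y)*q(8, -5) = -5*6/8 = -30*1/8 = -15/4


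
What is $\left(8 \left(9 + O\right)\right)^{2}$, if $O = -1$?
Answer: $4096$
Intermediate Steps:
$\left(8 \left(9 + O\right)\right)^{2} = \left(8 \left(9 - 1\right)\right)^{2} = \left(8 \cdot 8\right)^{2} = 64^{2} = 4096$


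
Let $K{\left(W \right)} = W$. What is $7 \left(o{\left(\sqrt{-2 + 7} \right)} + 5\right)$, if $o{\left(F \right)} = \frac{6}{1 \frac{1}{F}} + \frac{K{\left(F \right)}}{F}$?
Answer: $42 + 42 \sqrt{5} \approx 135.91$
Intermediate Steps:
$o{\left(F \right)} = 1 + 6 F$ ($o{\left(F \right)} = \frac{6}{1 \frac{1}{F}} + \frac{F}{F} = \frac{6}{\frac{1}{F}} + 1 = 6 F + 1 = 1 + 6 F$)
$7 \left(o{\left(\sqrt{-2 + 7} \right)} + 5\right) = 7 \left(\left(1 + 6 \sqrt{-2 + 7}\right) + 5\right) = 7 \left(\left(1 + 6 \sqrt{5}\right) + 5\right) = 7 \left(6 + 6 \sqrt{5}\right) = 42 + 42 \sqrt{5}$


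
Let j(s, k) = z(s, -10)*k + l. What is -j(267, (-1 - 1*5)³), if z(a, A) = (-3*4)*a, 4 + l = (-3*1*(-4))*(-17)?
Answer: -691856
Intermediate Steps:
l = -208 (l = -4 + (-3*1*(-4))*(-17) = -4 - 3*(-4)*(-17) = -4 + 12*(-17) = -4 - 204 = -208)
z(a, A) = -12*a
j(s, k) = -208 - 12*k*s (j(s, k) = (-12*s)*k - 208 = -12*k*s - 208 = -208 - 12*k*s)
-j(267, (-1 - 1*5)³) = -(-208 - 12*(-1 - 1*5)³*267) = -(-208 - 12*(-1 - 5)³*267) = -(-208 - 12*(-6)³*267) = -(-208 - 12*(-216)*267) = -(-208 + 692064) = -1*691856 = -691856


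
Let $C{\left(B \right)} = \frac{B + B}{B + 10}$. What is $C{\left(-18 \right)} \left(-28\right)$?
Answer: $-126$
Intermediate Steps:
$C{\left(B \right)} = \frac{2 B}{10 + B}$
$C{\left(-18 \right)} \left(-28\right) = 2 \left(-18\right) \frac{1}{10 - 18} \left(-28\right) = 2 \left(-18\right) \frac{1}{-8} \left(-28\right) = 2 \left(-18\right) \left(- \frac{1}{8}\right) \left(-28\right) = \frac{9}{2} \left(-28\right) = -126$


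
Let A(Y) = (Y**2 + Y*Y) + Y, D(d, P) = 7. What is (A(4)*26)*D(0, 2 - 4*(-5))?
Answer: 6552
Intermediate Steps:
A(Y) = Y + 2*Y**2 (A(Y) = (Y**2 + Y**2) + Y = 2*Y**2 + Y = Y + 2*Y**2)
(A(4)*26)*D(0, 2 - 4*(-5)) = ((4*(1 + 2*4))*26)*7 = ((4*(1 + 8))*26)*7 = ((4*9)*26)*7 = (36*26)*7 = 936*7 = 6552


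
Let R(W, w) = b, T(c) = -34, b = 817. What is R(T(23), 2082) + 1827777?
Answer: 1828594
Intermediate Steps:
R(W, w) = 817
R(T(23), 2082) + 1827777 = 817 + 1827777 = 1828594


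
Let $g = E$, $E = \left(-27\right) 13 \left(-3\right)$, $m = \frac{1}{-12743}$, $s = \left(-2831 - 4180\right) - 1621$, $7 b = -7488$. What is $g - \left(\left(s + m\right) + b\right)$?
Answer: $\frac{959331276}{89201} \approx 10755.0$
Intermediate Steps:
$b = - \frac{7488}{7}$ ($b = \frac{1}{7} \left(-7488\right) = - \frac{7488}{7} \approx -1069.7$)
$s = -8632$ ($s = -7011 - 1621 = -8632$)
$m = - \frac{1}{12743} \approx -7.8474 \cdot 10^{-5}$
$E = 1053$ ($E = \left(-351\right) \left(-3\right) = 1053$)
$g = 1053$
$g - \left(\left(s + m\right) + b\right) = 1053 - \left(\left(-8632 - \frac{1}{12743}\right) - \frac{7488}{7}\right) = 1053 - \left(- \frac{109997577}{12743} - \frac{7488}{7}\right) = 1053 - - \frac{865402623}{89201} = 1053 + \frac{865402623}{89201} = \frac{959331276}{89201}$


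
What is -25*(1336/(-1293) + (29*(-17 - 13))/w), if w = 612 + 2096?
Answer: 59284975/1750722 ≈ 33.863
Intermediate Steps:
w = 2708
-25*(1336/(-1293) + (29*(-17 - 13))/w) = -25*(1336/(-1293) + (29*(-17 - 13))/2708) = -25*(1336*(-1/1293) + (29*(-30))*(1/2708)) = -25*(-1336/1293 - 870*1/2708) = -25*(-1336/1293 - 435/1354) = -25*(-2371399/1750722) = 59284975/1750722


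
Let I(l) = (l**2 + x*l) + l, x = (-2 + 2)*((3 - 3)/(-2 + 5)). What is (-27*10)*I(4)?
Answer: -5400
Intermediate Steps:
x = 0 (x = 0*(0/3) = 0*(0*(1/3)) = 0*0 = 0)
I(l) = l + l**2 (I(l) = (l**2 + 0*l) + l = (l**2 + 0) + l = l**2 + l = l + l**2)
(-27*10)*I(4) = (-27*10)*(4*(1 + 4)) = -1080*5 = -270*20 = -5400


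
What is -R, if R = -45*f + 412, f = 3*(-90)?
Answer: -12562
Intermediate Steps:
f = -270
R = 12562 (R = -45*(-270) + 412 = 12150 + 412 = 12562)
-R = -1*12562 = -12562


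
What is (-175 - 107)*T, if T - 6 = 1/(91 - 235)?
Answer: -40561/24 ≈ -1690.0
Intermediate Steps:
T = 863/144 (T = 6 + 1/(91 - 235) = 6 + 1/(-144) = 6 - 1/144 = 863/144 ≈ 5.9931)
(-175 - 107)*T = (-175 - 107)*(863/144) = -282*863/144 = -40561/24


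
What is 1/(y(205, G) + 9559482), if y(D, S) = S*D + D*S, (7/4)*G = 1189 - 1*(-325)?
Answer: 7/69399334 ≈ 1.0087e-7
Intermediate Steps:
G = 6056/7 (G = 4*(1189 - 1*(-325))/7 = 4*(1189 + 325)/7 = (4/7)*1514 = 6056/7 ≈ 865.14)
y(D, S) = 2*D*S (y(D, S) = D*S + D*S = 2*D*S)
1/(y(205, G) + 9559482) = 1/(2*205*(6056/7) + 9559482) = 1/(2482960/7 + 9559482) = 1/(69399334/7) = 7/69399334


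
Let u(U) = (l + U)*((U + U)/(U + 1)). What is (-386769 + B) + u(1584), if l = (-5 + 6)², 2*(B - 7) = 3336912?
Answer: 1284862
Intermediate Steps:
B = 1668463 (B = 7 + (½)*3336912 = 7 + 1668456 = 1668463)
l = 1 (l = 1² = 1)
u(U) = 2*U (u(U) = (1 + U)*((U + U)/(U + 1)) = (1 + U)*((2*U)/(1 + U)) = (1 + U)*(2*U/(1 + U)) = 2*U)
(-386769 + B) + u(1584) = (-386769 + 1668463) + 2*1584 = 1281694 + 3168 = 1284862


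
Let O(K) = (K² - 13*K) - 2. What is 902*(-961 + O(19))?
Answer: -765798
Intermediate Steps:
O(K) = -2 + K² - 13*K
902*(-961 + O(19)) = 902*(-961 + (-2 + 19² - 13*19)) = 902*(-961 + (-2 + 361 - 247)) = 902*(-961 + 112) = 902*(-849) = -765798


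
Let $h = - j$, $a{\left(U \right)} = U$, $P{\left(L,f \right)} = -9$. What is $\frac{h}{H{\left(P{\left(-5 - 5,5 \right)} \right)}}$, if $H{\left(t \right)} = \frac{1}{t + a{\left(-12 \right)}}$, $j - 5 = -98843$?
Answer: $-2075598$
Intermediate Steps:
$j = -98838$ ($j = 5 - 98843 = -98838$)
$H{\left(t \right)} = \frac{1}{-12 + t}$ ($H{\left(t \right)} = \frac{1}{t - 12} = \frac{1}{-12 + t}$)
$h = 98838$ ($h = \left(-1\right) \left(-98838\right) = 98838$)
$\frac{h}{H{\left(P{\left(-5 - 5,5 \right)} \right)}} = \frac{98838}{\frac{1}{-12 - 9}} = \frac{98838}{\frac{1}{-21}} = \frac{98838}{- \frac{1}{21}} = 98838 \left(-21\right) = -2075598$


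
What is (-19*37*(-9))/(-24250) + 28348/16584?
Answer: 36407002/25135125 ≈ 1.4485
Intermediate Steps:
(-19*37*(-9))/(-24250) + 28348/16584 = -703*(-9)*(-1/24250) + 28348*(1/16584) = 6327*(-1/24250) + 7087/4146 = -6327/24250 + 7087/4146 = 36407002/25135125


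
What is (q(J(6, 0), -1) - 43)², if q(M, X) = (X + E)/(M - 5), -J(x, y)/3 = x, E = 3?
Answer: 982081/529 ≈ 1856.5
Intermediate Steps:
J(x, y) = -3*x
q(M, X) = (3 + X)/(-5 + M) (q(M, X) = (X + 3)/(M - 5) = (3 + X)/(-5 + M))
(q(J(6, 0), -1) - 43)² = ((3 - 1)/(-5 - 3*6) - 43)² = (2/(-5 - 18) - 43)² = (2/(-23) - 43)² = (-1/23*2 - 43)² = (-2/23 - 43)² = (-991/23)² = 982081/529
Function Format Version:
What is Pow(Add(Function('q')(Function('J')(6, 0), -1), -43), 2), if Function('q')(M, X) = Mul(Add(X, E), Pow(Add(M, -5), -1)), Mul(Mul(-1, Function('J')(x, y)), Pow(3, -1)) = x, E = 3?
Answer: Rational(982081, 529) ≈ 1856.5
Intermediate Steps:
Function('J')(x, y) = Mul(-3, x)
Function('q')(M, X) = Mul(Pow(Add(-5, M), -1), Add(3, X)) (Function('q')(M, X) = Mul(Add(X, 3), Pow(Add(M, -5), -1)) = Mul(Add(3, X), Pow(Add(-5, M), -1)) = Mul(Pow(Add(-5, M), -1), Add(3, X)))
Pow(Add(Function('q')(Function('J')(6, 0), -1), -43), 2) = Pow(Add(Mul(Pow(Add(-5, Mul(-3, 6)), -1), Add(3, -1)), -43), 2) = Pow(Add(Mul(Pow(Add(-5, -18), -1), 2), -43), 2) = Pow(Add(Mul(Pow(-23, -1), 2), -43), 2) = Pow(Add(Mul(Rational(-1, 23), 2), -43), 2) = Pow(Add(Rational(-2, 23), -43), 2) = Pow(Rational(-991, 23), 2) = Rational(982081, 529)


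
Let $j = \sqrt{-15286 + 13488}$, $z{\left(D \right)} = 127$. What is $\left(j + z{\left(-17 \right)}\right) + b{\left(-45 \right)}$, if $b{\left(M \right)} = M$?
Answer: $82 + i \sqrt{1798} \approx 82.0 + 42.403 i$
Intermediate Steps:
$j = i \sqrt{1798}$ ($j = \sqrt{-1798} = i \sqrt{1798} \approx 42.403 i$)
$\left(j + z{\left(-17 \right)}\right) + b{\left(-45 \right)} = \left(i \sqrt{1798} + 127\right) - 45 = \left(127 + i \sqrt{1798}\right) - 45 = 82 + i \sqrt{1798}$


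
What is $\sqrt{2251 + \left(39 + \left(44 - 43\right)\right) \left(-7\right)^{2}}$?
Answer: $\sqrt{4211} \approx 64.892$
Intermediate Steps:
$\sqrt{2251 + \left(39 + \left(44 - 43\right)\right) \left(-7\right)^{2}} = \sqrt{2251 + \left(39 + \left(44 - 43\right)\right) 49} = \sqrt{2251 + \left(39 + 1\right) 49} = \sqrt{2251 + 40 \cdot 49} = \sqrt{2251 + 1960} = \sqrt{4211}$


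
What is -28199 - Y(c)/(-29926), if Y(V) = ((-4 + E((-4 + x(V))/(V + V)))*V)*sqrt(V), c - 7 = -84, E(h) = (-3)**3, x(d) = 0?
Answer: -28199 + 2387*I*sqrt(77)/29926 ≈ -28199.0 + 0.69992*I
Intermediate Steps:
E(h) = -27
c = -77 (c = 7 - 84 = -77)
Y(V) = -31*V**(3/2) (Y(V) = ((-4 - 27)*V)*sqrt(V) = (-31*V)*sqrt(V) = -31*V**(3/2))
-28199 - Y(c)/(-29926) = -28199 - (-(-2387)*I*sqrt(77))/(-29926) = -28199 - (-(-2387)*I*sqrt(77))*(-1)/29926 = -28199 - 2387*I*sqrt(77)*(-1)/29926 = -28199 - (-2387)*I*sqrt(77)/29926 = -28199 + 2387*I*sqrt(77)/29926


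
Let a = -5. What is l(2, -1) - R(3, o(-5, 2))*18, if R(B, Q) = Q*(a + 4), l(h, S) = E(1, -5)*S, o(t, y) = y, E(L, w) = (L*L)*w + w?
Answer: 46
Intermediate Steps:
E(L, w) = w + w*L² (E(L, w) = L²*w + w = w*L² + w = w + w*L²)
l(h, S) = -10*S (l(h, S) = (-5*(1 + 1²))*S = (-5*(1 + 1))*S = (-5*2)*S = -10*S)
R(B, Q) = -Q (R(B, Q) = Q*(-5 + 4) = Q*(-1) = -Q)
l(2, -1) - R(3, o(-5, 2))*18 = -10*(-1) - (-1*2)*18 = 10 - (-2)*18 = 10 - 1*(-36) = 10 + 36 = 46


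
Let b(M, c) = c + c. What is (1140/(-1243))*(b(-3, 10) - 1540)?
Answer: 1732800/1243 ≈ 1394.0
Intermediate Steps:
b(M, c) = 2*c
(1140/(-1243))*(b(-3, 10) - 1540) = (1140/(-1243))*(2*10 - 1540) = (1140*(-1/1243))*(20 - 1540) = -1140/1243*(-1520) = 1732800/1243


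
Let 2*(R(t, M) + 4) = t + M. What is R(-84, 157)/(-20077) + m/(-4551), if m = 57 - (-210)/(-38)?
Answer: -14963699/1157358742 ≈ -0.012929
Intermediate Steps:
R(t, M) = -4 + M/2 + t/2 (R(t, M) = -4 + (t + M)/2 = -4 + (M + t)/2 = -4 + (M/2 + t/2) = -4 + M/2 + t/2)
m = 978/19 (m = 57 - (-210)*(-1)/38 = 57 - 10*21/38 = 57 - 105/19 = 978/19 ≈ 51.474)
R(-84, 157)/(-20077) + m/(-4551) = (-4 + (½)*157 + (½)*(-84))/(-20077) + (978/19)/(-4551) = (-4 + 157/2 - 42)*(-1/20077) + (978/19)*(-1/4551) = (65/2)*(-1/20077) - 326/28823 = -65/40154 - 326/28823 = -14963699/1157358742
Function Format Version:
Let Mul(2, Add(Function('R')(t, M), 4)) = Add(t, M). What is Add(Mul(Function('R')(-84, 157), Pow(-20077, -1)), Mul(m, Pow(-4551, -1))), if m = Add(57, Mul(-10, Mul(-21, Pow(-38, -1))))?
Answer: Rational(-14963699, 1157358742) ≈ -0.012929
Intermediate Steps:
Function('R')(t, M) = Add(-4, Mul(Rational(1, 2), M), Mul(Rational(1, 2), t)) (Function('R')(t, M) = Add(-4, Mul(Rational(1, 2), Add(t, M))) = Add(-4, Mul(Rational(1, 2), Add(M, t))) = Add(-4, Add(Mul(Rational(1, 2), M), Mul(Rational(1, 2), t))) = Add(-4, Mul(Rational(1, 2), M), Mul(Rational(1, 2), t)))
m = Rational(978, 19) (m = Add(57, Mul(-10, Mul(-21, Rational(-1, 38)))) = Add(57, Mul(-10, Rational(21, 38))) = Add(57, Rational(-105, 19)) = Rational(978, 19) ≈ 51.474)
Add(Mul(Function('R')(-84, 157), Pow(-20077, -1)), Mul(m, Pow(-4551, -1))) = Add(Mul(Add(-4, Mul(Rational(1, 2), 157), Mul(Rational(1, 2), -84)), Pow(-20077, -1)), Mul(Rational(978, 19), Pow(-4551, -1))) = Add(Mul(Add(-4, Rational(157, 2), -42), Rational(-1, 20077)), Mul(Rational(978, 19), Rational(-1, 4551))) = Add(Mul(Rational(65, 2), Rational(-1, 20077)), Rational(-326, 28823)) = Add(Rational(-65, 40154), Rational(-326, 28823)) = Rational(-14963699, 1157358742)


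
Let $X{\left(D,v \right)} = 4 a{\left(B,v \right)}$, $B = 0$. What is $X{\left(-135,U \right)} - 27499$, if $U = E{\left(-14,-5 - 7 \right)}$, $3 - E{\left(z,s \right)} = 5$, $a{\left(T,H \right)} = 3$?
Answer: $-27487$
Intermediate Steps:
$E{\left(z,s \right)} = -2$ ($E{\left(z,s \right)} = 3 - 5 = -2$)
$U = -2$
$X{\left(D,v \right)} = 12$ ($X{\left(D,v \right)} = 4 \cdot 3 = 12$)
$X{\left(-135,U \right)} - 27499 = 12 - 27499 = -27487$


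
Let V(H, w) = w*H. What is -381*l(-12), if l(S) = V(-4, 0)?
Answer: 0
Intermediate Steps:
V(H, w) = H*w
l(S) = 0 (l(S) = -4*0 = 0)
-381*l(-12) = -381*0 = 0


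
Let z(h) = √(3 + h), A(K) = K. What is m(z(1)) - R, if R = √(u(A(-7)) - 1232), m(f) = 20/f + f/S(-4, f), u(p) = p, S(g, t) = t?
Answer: 11 - I*√1239 ≈ 11.0 - 35.199*I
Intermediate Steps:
m(f) = 1 + 20/f (m(f) = 20/f + f/f = 20/f + 1 = 1 + 20/f)
R = I*√1239 (R = √(-7 - 1232) = √(-1239) = I*√1239 ≈ 35.199*I)
m(z(1)) - R = (20 + √(3 + 1))/(√(3 + 1)) - I*√1239 = (20 + √4)/(√4) - I*√1239 = (20 + 2)/2 - I*√1239 = (½)*22 - I*√1239 = 11 - I*√1239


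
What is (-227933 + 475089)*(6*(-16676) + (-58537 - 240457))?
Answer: -98627601800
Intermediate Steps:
(-227933 + 475089)*(6*(-16676) + (-58537 - 240457)) = 247156*(-100056 - 298994) = 247156*(-399050) = -98627601800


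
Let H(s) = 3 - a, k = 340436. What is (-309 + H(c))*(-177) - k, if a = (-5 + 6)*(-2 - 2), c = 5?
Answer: -286982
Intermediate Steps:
a = -4 (a = 1*(-4) = -4)
H(s) = 7 (H(s) = 3 - 1*(-4) = 3 + 4 = 7)
(-309 + H(c))*(-177) - k = (-309 + 7)*(-177) - 1*340436 = -302*(-177) - 340436 = 53454 - 340436 = -286982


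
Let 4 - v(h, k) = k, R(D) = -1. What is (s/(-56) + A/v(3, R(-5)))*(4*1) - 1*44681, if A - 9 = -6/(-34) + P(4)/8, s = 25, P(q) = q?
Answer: -53163303/1190 ≈ -44675.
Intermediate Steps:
A = 329/34 (A = 9 + (-6/(-34) + 4/8) = 9 + (-6*(-1/34) + 4*(⅛)) = 9 + (3/17 + ½) = 9 + 23/34 = 329/34 ≈ 9.6765)
v(h, k) = 4 - k
(s/(-56) + A/v(3, R(-5)))*(4*1) - 1*44681 = (25/(-56) + 329/(34*(4 - 1*(-1))))*(4*1) - 1*44681 = (25*(-1/56) + 329/(34*(4 + 1)))*4 - 44681 = (-25/56 + (329/34)/5)*4 - 44681 = (-25/56 + (329/34)*(⅕))*4 - 44681 = (-25/56 + 329/170)*4 - 44681 = (7087/4760)*4 - 44681 = 7087/1190 - 44681 = -53163303/1190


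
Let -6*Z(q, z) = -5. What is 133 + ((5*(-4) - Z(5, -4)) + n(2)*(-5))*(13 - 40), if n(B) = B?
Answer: 1931/2 ≈ 965.50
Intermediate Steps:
Z(q, z) = ⅚ (Z(q, z) = -⅙*(-5) = ⅚)
133 + ((5*(-4) - Z(5, -4)) + n(2)*(-5))*(13 - 40) = 133 + ((5*(-4) - 1*⅚) + 2*(-5))*(13 - 40) = 133 + ((-20 - ⅚) - 10)*(-27) = 133 + (-125/6 - 10)*(-27) = 133 - 185/6*(-27) = 133 + 1665/2 = 1931/2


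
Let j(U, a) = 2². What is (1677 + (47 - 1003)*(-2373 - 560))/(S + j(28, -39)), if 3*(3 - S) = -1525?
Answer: 8416875/1546 ≈ 5444.3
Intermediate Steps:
j(U, a) = 4
S = 1534/3 (S = 3 - ⅓*(-1525) = 3 + 1525/3 = 1534/3 ≈ 511.33)
(1677 + (47 - 1003)*(-2373 - 560))/(S + j(28, -39)) = (1677 + (47 - 1003)*(-2373 - 560))/(1534/3 + 4) = (1677 - 956*(-2933))/(1546/3) = (1677 + 2803948)*(3/1546) = 2805625*(3/1546) = 8416875/1546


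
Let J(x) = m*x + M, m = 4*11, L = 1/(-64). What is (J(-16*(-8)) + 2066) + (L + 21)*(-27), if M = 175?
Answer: 467611/64 ≈ 7306.4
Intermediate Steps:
L = -1/64 ≈ -0.015625
m = 44
J(x) = 175 + 44*x (J(x) = 44*x + 175 = 175 + 44*x)
(J(-16*(-8)) + 2066) + (L + 21)*(-27) = ((175 + 44*(-16*(-8))) + 2066) + (-1/64 + 21)*(-27) = ((175 + 44*128) + 2066) + (1343/64)*(-27) = ((175 + 5632) + 2066) - 36261/64 = (5807 + 2066) - 36261/64 = 7873 - 36261/64 = 467611/64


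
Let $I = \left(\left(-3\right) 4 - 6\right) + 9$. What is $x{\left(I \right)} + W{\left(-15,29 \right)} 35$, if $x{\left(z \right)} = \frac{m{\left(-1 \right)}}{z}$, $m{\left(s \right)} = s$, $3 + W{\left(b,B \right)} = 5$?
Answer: $\frac{631}{9} \approx 70.111$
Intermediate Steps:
$W{\left(b,B \right)} = 2$ ($W{\left(b,B \right)} = -3 + 5 = 2$)
$I = -9$ ($I = \left(-12 - 6\right) + 9 = -18 + 9 = -9$)
$x{\left(z \right)} = - \frac{1}{z}$
$x{\left(I \right)} + W{\left(-15,29 \right)} 35 = - \frac{1}{-9} + 2 \cdot 35 = \left(-1\right) \left(- \frac{1}{9}\right) + 70 = \frac{1}{9} + 70 = \frac{631}{9}$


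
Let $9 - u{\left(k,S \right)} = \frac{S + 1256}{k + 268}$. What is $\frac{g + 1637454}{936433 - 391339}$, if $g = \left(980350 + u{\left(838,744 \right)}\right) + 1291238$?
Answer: $\frac{2161704203}{301436982} \approx 7.1713$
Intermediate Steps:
$u{\left(k,S \right)} = 9 - \frac{1256 + S}{268 + k}$ ($u{\left(k,S \right)} = 9 - \frac{S + 1256}{k + 268} = 9 - \frac{1256 + S}{268 + k}$)
$g = \frac{1256192141}{553}$ ($g = \left(980350 + \frac{1156 - 744 + 9 \cdot 838}{268 + 838}\right) + 1291238 = \left(980350 + \frac{1156 - 744 + 7542}{1106}\right) + 1291238 = \left(980350 + \frac{1}{1106} \cdot 7954\right) + 1291238 = \left(980350 + \frac{3977}{553}\right) + 1291238 = \frac{542137527}{553} + 1291238 = \frac{1256192141}{553} \approx 2.2716 \cdot 10^{6}$)
$\frac{g + 1637454}{936433 - 391339} = \frac{\frac{1256192141}{553} + 1637454}{936433 - 391339} = \frac{2161704203}{553 \cdot 545094} = \frac{2161704203}{553} \cdot \frac{1}{545094} = \frac{2161704203}{301436982}$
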